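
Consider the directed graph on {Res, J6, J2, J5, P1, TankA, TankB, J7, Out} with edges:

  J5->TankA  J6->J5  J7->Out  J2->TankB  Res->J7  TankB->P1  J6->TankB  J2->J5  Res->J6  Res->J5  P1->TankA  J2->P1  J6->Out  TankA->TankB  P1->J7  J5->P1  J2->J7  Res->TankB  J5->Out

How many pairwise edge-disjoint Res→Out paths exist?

3

Assign every edge capacity 1; by Menger, the answer equals the max flow.
Path Res→J6→Out (+1); total 1.
Path Res→J5→Out (+1); total 2.
Path Res→J7→Out (+1); total 3.
No residual Res→Out path; max flow = 3.
Certifying cut of size 3: {J7→Out, Res→J5, Res→J6}.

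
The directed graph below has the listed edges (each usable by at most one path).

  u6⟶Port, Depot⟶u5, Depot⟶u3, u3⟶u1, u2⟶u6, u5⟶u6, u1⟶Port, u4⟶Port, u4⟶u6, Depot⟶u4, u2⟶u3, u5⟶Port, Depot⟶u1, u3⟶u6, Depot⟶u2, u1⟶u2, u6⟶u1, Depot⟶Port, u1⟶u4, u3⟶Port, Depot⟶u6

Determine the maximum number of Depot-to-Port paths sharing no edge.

Assign every edge capacity 1; by Menger, the answer equals the max flow.
Path Depot→Port (+1); total 1.
Path Depot→u1→Port (+1); total 2.
Path Depot→u3→Port (+1); total 3.
Path Depot→u4→Port (+1); total 4.
Path Depot→u5→Port (+1); total 5.
Path Depot→u6→Port (+1); total 6.
No residual Depot→Port path; max flow = 6.
Certifying cut of size 6: {Depot→Port, Depot→u5, u1→Port, u3→Port, u4→Port, u6→Port}.

6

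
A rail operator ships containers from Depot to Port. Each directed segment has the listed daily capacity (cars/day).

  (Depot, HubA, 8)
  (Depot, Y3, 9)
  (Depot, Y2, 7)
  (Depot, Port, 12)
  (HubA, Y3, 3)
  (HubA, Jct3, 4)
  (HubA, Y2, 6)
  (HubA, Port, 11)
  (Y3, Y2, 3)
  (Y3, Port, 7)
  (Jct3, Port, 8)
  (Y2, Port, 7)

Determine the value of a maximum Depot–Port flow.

Augment Depot→Port: bottleneck 12, flow now 12.
Augment Depot→HubA→Port: bottleneck 8, flow now 20.
Augment Depot→Y3→Port: bottleneck 7, flow now 27.
Augment Depot→Y2→Port: bottleneck 7, flow now 34.
No augmenting path remains; maximum flow = 34.
In the residual graph, reachable from Depot: {Depot, Y3, Y2}.
Min-cut edges: Depot→HubA (8), Depot→Port (12), Y3→Port (7), Y2→Port (7); capacity 8 + 12 + 7 + 7 = 34.
This cut is saturated, so no flow can exceed 34.

34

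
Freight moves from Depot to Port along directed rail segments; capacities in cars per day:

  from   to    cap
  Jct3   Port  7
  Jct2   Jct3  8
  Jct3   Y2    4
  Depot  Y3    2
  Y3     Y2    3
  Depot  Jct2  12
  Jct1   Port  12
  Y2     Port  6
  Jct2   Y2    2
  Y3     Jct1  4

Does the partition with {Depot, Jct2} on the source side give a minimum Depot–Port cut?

Given cut capacity: 2 + 2 + 8 = 12.
Augment Depot→Y3→Y2→Port: bottleneck 2, flow now 2.
Augment Depot→Jct2→Y2→Port: bottleneck 2, flow now 4.
Augment Depot→Jct2→Jct3→Port: bottleneck 7, flow now 11.
Augment Depot→Jct2→Jct3→Y2→Port: bottleneck 1, flow now 12.
No augmenting path remains; maximum flow = 12.
Cut capacity 12 equals the max flow, so it is a minimum cut.

Yes — it is a minimum cut (capacity 12).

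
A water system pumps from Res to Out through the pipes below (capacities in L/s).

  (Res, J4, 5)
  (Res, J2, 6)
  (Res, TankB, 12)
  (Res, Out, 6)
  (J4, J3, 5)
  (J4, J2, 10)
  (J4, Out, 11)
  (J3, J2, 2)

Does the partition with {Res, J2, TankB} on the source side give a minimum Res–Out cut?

Yes — it is a minimum cut (capacity 11).

Given cut capacity: 5 + 6 = 11.
Augment Res→Out: bottleneck 6, flow now 6.
Augment Res→J4→Out: bottleneck 5, flow now 11.
No augmenting path remains; maximum flow = 11.
Cut capacity 11 equals the max flow, so it is a minimum cut.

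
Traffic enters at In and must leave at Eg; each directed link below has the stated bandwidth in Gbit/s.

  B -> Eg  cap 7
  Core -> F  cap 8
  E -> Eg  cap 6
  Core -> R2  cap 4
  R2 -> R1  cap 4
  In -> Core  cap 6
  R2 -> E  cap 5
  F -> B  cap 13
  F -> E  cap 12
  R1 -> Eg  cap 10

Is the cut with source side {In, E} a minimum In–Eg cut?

Given cut capacity: 6 + 6 = 12.
Augment In→Core→R2→E→Eg: bottleneck 4, flow now 4.
Augment In→Core→F→E→Eg: bottleneck 2, flow now 6.
No augmenting path remains; maximum flow = 6.
In the residual graph, reachable from In: {In}.
Min-cut edges: In→Core (6); capacity 6 = 6.
Cut capacity 12 exceeds the max flow 6, so it is not minimum.

No — its capacity is 12, but the minimum cut has capacity 6.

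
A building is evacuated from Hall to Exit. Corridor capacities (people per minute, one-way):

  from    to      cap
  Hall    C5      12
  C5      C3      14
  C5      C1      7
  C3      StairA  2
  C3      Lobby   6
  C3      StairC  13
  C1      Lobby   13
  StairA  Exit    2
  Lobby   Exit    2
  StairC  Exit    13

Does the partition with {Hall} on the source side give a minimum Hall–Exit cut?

Yes — it is a minimum cut (capacity 12).

Given cut capacity: 12 = 12.
Augment Hall→C5→C3→StairA→Exit: bottleneck 2, flow now 2.
Augment Hall→C5→C3→Lobby→Exit: bottleneck 2, flow now 4.
Augment Hall→C5→C3→StairC→Exit: bottleneck 8, flow now 12.
No augmenting path remains; maximum flow = 12.
Cut capacity 12 equals the max flow, so it is a minimum cut.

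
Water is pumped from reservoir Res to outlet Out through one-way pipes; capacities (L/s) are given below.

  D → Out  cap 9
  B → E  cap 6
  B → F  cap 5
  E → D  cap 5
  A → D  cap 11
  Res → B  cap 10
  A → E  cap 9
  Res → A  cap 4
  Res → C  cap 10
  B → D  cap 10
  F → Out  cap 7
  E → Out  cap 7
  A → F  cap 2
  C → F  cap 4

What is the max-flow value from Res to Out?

Augment Res→A→D→Out: bottleneck 4, flow now 4.
Augment Res→B→D→Out: bottleneck 5, flow now 9.
Augment Res→B→E→Out: bottleneck 5, flow now 14.
Augment Res→C→F→Out: bottleneck 4, flow now 18.
No augmenting path remains; maximum flow = 18.
In the residual graph, reachable from Res: {Res, C}.
Min-cut edges: Res→A (4), Res→B (10), C→F (4); capacity 4 + 10 + 4 = 18.
This cut is saturated, so no flow can exceed 18.

18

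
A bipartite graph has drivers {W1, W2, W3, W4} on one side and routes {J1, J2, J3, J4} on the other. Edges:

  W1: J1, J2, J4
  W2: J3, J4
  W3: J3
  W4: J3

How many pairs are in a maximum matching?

3

Unit-capacity flow: source→left, listed edges, right→sink; max matching = max flow.
Augmenting path W1→J1 (+1); matched 1.
Augmenting path W2→J3 (+1); matched 2.
Augmenting path W3→J3→W2→J4 (+1); matched 3.
No augmenting path remains; maximum matching = 3.
König certificate: {W1, W2, J3} is a vertex cover of size 3 (every listed pair touches it), so no matching can be larger.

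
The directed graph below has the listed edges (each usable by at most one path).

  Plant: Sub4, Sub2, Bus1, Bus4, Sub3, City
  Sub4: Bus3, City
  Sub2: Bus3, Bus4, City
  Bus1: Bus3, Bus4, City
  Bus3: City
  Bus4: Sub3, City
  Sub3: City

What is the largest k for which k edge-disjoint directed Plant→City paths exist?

Assign every edge capacity 1; by Menger, the answer equals the max flow.
Path Plant→City (+1); total 1.
Path Plant→Sub4→City (+1); total 2.
Path Plant→Sub2→City (+1); total 3.
Path Plant→Bus1→City (+1); total 4.
Path Plant→Bus4→City (+1); total 5.
Path Plant→Sub3→City (+1); total 6.
No residual Plant→City path; max flow = 6.
Certifying cut of size 6: {Plant→Bus1, Plant→Bus4, Plant→City, Plant→Sub2, Plant→Sub3, Plant→Sub4}.

6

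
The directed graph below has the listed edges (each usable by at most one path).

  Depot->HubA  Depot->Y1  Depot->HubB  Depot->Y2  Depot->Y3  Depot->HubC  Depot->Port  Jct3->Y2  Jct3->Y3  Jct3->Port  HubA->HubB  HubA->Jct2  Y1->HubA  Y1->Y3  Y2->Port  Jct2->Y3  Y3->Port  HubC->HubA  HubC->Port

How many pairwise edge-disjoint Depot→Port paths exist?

4

Assign every edge capacity 1; by Menger, the answer equals the max flow.
Path Depot→Port (+1); total 1.
Path Depot→Y2→Port (+1); total 2.
Path Depot→Y3→Port (+1); total 3.
Path Depot→HubC→Port (+1); total 4.
No residual Depot→Port path; max flow = 4.
Certifying cut of size 4: {Depot→HubC, Depot→Port, Depot→Y2, Y3→Port}.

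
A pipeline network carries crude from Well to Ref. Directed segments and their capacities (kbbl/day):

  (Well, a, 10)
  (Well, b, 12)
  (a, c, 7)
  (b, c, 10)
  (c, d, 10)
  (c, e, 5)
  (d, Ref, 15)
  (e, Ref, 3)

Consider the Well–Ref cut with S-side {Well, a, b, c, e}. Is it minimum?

Given cut capacity: 10 + 3 = 13.
Augment Well→a→c→d→Ref: bottleneck 7, flow now 7.
Augment Well→b→c→d→Ref: bottleneck 3, flow now 10.
Augment Well→b→c→e→Ref: bottleneck 3, flow now 13.
No augmenting path remains; maximum flow = 13.
Cut capacity 13 equals the max flow, so it is a minimum cut.

Yes — it is a minimum cut (capacity 13).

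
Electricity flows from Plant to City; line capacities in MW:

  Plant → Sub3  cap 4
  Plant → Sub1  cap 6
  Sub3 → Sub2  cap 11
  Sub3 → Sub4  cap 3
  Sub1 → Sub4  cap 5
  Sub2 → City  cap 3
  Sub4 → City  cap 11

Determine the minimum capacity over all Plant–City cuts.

Augment Plant→Sub3→Sub2→City: bottleneck 3, flow now 3.
Augment Plant→Sub3→Sub4→City: bottleneck 1, flow now 4.
Augment Plant→Sub1→Sub4→City: bottleneck 5, flow now 9.
No augmenting path remains; maximum flow = 9.
By max-flow min-cut, the minimum cut capacity equals the max flow.
In the residual graph, reachable from Plant: {Plant, Sub1}.
Min-cut edges: Plant→Sub3 (4), Sub1→Sub4 (5); capacity 4 + 5 = 9.

9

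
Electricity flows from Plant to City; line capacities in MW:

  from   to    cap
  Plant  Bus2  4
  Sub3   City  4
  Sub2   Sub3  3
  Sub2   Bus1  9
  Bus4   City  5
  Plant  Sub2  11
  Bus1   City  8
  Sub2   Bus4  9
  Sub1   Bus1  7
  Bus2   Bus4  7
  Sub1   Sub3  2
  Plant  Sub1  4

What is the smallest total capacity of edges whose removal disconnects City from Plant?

Augment Plant→Sub1→Bus1→City: bottleneck 4, flow now 4.
Augment Plant→Bus2→Bus4→City: bottleneck 4, flow now 8.
Augment Plant→Sub2→Bus1→City: bottleneck 4, flow now 12.
Augment Plant→Sub2→Sub3→City: bottleneck 3, flow now 15.
Augment Plant→Sub2→Bus4→City: bottleneck 1, flow now 16.
Augment Plant→Sub2→Bus1→Sub1→Sub3→City: bottleneck 1, flow now 17. (uses reverse residual edge)
No augmenting path remains; maximum flow = 17.
By max-flow min-cut, the minimum cut capacity equals the max flow.
In the residual graph, reachable from Plant: {Plant, Sub1, Bus2, Sub2, Bus1, Sub3, Bus4}.
Min-cut edges: Bus1→City (8), Sub3→City (4), Bus4→City (5); capacity 8 + 4 + 5 = 17.

17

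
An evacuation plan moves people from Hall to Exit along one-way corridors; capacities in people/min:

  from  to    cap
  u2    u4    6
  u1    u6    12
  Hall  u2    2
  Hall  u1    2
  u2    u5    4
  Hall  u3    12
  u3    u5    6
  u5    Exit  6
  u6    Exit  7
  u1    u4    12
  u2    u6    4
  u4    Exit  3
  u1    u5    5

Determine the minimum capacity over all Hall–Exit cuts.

Augment Hall→u1→u4→Exit: bottleneck 2, flow now 2.
Augment Hall→u2→u4→Exit: bottleneck 1, flow now 3.
Augment Hall→u2→u5→Exit: bottleneck 1, flow now 4.
Augment Hall→u3→u5→Exit: bottleneck 5, flow now 9.
Augment Hall→u3→u5→u2→u6→Exit: bottleneck 1, flow now 10. (uses reverse residual edge)
No augmenting path remains; maximum flow = 10.
By max-flow min-cut, the minimum cut capacity equals the max flow.
In the residual graph, reachable from Hall: {Hall, u3}.
Min-cut edges: Hall→u1 (2), Hall→u2 (2), u3→u5 (6); capacity 2 + 2 + 6 = 10.

10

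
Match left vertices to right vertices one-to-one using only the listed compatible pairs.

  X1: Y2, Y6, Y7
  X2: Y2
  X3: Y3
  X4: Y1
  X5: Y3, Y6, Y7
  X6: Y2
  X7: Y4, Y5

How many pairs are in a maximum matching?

6

Unit-capacity flow: source→left, listed edges, right→sink; max matching = max flow.
Augmenting path X1→Y2 (+1); matched 1.
Augmenting path X3→Y3 (+1); matched 2.
Augmenting path X4→Y1 (+1); matched 3.
Augmenting path X5→Y6 (+1); matched 4.
Augmenting path X7→Y4 (+1); matched 5.
Augmenting path X2→Y2→X1→Y7 (+1); matched 6.
No augmenting path remains; maximum matching = 6.
König certificate: {X1, X3, X4, X5, X7, Y2} is a vertex cover of size 6 (every listed pair touches it), so no matching can be larger.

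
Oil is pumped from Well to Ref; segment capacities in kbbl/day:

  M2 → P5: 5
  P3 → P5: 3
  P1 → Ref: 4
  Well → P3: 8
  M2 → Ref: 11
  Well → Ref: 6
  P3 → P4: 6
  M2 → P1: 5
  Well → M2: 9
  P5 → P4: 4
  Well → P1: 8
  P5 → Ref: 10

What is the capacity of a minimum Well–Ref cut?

Augment Well→Ref: bottleneck 6, flow now 6.
Augment Well→M2→Ref: bottleneck 9, flow now 15.
Augment Well→P1→Ref: bottleneck 4, flow now 19.
Augment Well→P3→P5→Ref: bottleneck 3, flow now 22.
No augmenting path remains; maximum flow = 22.
By max-flow min-cut, the minimum cut capacity equals the max flow.
In the residual graph, reachable from Well: {Well, P3, P4, P1}.
Min-cut edges: Well→M2 (9), Well→Ref (6), P3→P5 (3), P1→Ref (4); capacity 9 + 6 + 3 + 4 = 22.

22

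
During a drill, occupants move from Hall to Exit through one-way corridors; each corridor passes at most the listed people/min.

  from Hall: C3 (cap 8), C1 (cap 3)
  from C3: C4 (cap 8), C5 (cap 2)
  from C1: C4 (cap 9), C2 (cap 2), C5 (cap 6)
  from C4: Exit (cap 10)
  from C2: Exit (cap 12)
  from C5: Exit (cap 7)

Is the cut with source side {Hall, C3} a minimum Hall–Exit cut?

Given cut capacity: 3 + 8 + 2 = 13.
Augment Hall→C3→C4→Exit: bottleneck 8, flow now 8.
Augment Hall→C1→C4→Exit: bottleneck 2, flow now 10.
Augment Hall→C1→C2→Exit: bottleneck 1, flow now 11.
No augmenting path remains; maximum flow = 11.
In the residual graph, reachable from Hall: {Hall}.
Min-cut edges: Hall→C3 (8), Hall→C1 (3); capacity 8 + 3 = 11.
Cut capacity 13 exceeds the max flow 11, so it is not minimum.

No — its capacity is 13, but the minimum cut has capacity 11.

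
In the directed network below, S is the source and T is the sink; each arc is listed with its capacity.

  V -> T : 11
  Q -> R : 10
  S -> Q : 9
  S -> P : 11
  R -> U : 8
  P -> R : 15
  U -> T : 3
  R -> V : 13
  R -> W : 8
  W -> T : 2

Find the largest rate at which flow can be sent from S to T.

16

Augment S→P→R→U→T: bottleneck 3, flow now 3.
Augment S→P→R→V→T: bottleneck 8, flow now 11.
Augment S→Q→R→V→T: bottleneck 3, flow now 14.
Augment S→Q→R→W→T: bottleneck 2, flow now 16.
No augmenting path remains; maximum flow = 16.
In the residual graph, reachable from S: {S, P, Q, R, U, V, W}.
Min-cut edges: U→T (3), V→T (11), W→T (2); capacity 3 + 11 + 2 = 16.
This cut is saturated, so no flow can exceed 16.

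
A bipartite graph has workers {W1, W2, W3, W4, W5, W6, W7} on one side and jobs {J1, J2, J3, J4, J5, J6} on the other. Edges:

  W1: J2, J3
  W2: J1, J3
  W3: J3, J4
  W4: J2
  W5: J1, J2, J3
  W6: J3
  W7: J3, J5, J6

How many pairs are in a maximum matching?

Unit-capacity flow: source→left, listed edges, right→sink; max matching = max flow.
Augmenting path W1→J2 (+1); matched 1.
Augmenting path W2→J1 (+1); matched 2.
Augmenting path W3→J3 (+1); matched 3.
Augmenting path W7→J5 (+1); matched 4.
Augmenting path W5→J3→W3→J4 (+1); matched 5.
No augmenting path remains; maximum matching = 5.
König certificate: {W3, W7, J1, J2, J3} is a vertex cover of size 5 (every listed pair touches it), so no matching can be larger.

5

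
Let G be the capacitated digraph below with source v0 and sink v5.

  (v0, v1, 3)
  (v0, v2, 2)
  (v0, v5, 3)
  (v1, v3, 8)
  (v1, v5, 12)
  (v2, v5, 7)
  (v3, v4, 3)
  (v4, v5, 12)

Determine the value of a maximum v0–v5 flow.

8

Augment v0→v5: bottleneck 3, flow now 3.
Augment v0→v1→v5: bottleneck 3, flow now 6.
Augment v0→v2→v5: bottleneck 2, flow now 8.
No augmenting path remains; maximum flow = 8.
In the residual graph, reachable from v0: {v0}.
Min-cut edges: v0→v1 (3), v0→v2 (2), v0→v5 (3); capacity 3 + 2 + 3 = 8.
This cut is saturated, so no flow can exceed 8.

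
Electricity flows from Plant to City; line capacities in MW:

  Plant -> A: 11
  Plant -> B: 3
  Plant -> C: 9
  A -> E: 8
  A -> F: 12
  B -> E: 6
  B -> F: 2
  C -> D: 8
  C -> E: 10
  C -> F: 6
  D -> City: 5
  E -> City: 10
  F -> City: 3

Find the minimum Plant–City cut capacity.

Augment Plant→A→E→City: bottleneck 8, flow now 8.
Augment Plant→A→F→City: bottleneck 3, flow now 11.
Augment Plant→B→E→City: bottleneck 2, flow now 13.
Augment Plant→C→D→City: bottleneck 5, flow now 18.
No augmenting path remains; maximum flow = 18.
By max-flow min-cut, the minimum cut capacity equals the max flow.
In the residual graph, reachable from Plant: {Plant, A, B, C, D, E, F}.
Min-cut edges: D→City (5), E→City (10), F→City (3); capacity 5 + 10 + 3 = 18.

18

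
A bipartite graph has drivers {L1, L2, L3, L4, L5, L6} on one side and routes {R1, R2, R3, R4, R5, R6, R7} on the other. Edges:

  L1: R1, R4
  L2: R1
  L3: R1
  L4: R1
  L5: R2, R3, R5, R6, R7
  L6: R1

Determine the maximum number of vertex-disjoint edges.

3

Unit-capacity flow: source→left, listed edges, right→sink; max matching = max flow.
Augmenting path L1→R1 (+1); matched 1.
Augmenting path L5→R2 (+1); matched 2.
Augmenting path L2→R1→L1→R4 (+1); matched 3.
No augmenting path remains; maximum matching = 3.
König certificate: {L1, L5, R1} is a vertex cover of size 3 (every listed pair touches it), so no matching can be larger.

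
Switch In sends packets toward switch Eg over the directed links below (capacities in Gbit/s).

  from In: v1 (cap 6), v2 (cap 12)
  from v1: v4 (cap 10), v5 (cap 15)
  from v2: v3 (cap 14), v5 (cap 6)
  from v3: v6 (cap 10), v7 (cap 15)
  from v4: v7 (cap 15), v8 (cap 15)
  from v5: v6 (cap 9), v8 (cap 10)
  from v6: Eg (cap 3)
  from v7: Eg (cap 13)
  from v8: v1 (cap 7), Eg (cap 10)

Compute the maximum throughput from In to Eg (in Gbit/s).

18

Augment In→v1→v4→v7→Eg: bottleneck 6, flow now 6.
Augment In→v2→v3→v6→Eg: bottleneck 3, flow now 9.
Augment In→v2→v3→v7→Eg: bottleneck 7, flow now 16.
Augment In→v2→v5→v8→Eg: bottleneck 2, flow now 18.
No augmenting path remains; maximum flow = 18.
In the residual graph, reachable from In: {In}.
Min-cut edges: In→v1 (6), In→v2 (12); capacity 6 + 12 = 18.
This cut is saturated, so no flow can exceed 18.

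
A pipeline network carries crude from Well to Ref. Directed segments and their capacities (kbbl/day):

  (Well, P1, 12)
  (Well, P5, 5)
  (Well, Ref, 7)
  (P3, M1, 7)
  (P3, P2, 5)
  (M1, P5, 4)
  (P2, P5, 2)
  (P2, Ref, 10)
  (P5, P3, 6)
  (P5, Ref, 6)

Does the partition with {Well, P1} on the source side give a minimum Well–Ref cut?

Given cut capacity: 5 + 7 = 12.
Augment Well→Ref: bottleneck 7, flow now 7.
Augment Well→P5→Ref: bottleneck 5, flow now 12.
No augmenting path remains; maximum flow = 12.
Cut capacity 12 equals the max flow, so it is a minimum cut.

Yes — it is a minimum cut (capacity 12).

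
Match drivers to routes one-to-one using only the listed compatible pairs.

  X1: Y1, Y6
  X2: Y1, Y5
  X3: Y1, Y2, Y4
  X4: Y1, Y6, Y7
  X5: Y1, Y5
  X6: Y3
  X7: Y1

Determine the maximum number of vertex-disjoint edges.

Unit-capacity flow: source→left, listed edges, right→sink; max matching = max flow.
Augmenting path X1→Y1 (+1); matched 1.
Augmenting path X2→Y5 (+1); matched 2.
Augmenting path X3→Y2 (+1); matched 3.
Augmenting path X4→Y6 (+1); matched 4.
Augmenting path X6→Y3 (+1); matched 5.
Augmenting path X5→Y1→X1→Y6→X4→Y7 (+1); matched 6.
No augmenting path remains; maximum matching = 6.
König certificate: {X1, X3, X4, X6, Y1, Y5} is a vertex cover of size 6 (every listed pair touches it), so no matching can be larger.

6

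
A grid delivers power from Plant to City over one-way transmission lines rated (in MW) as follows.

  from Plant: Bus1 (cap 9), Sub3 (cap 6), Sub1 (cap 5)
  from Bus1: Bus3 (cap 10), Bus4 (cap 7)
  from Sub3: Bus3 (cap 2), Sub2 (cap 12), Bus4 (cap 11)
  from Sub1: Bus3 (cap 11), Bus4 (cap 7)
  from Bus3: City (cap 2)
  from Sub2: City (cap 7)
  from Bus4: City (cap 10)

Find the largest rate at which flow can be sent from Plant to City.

Augment Plant→Bus1→Bus3→City: bottleneck 2, flow now 2.
Augment Plant→Bus1→Bus4→City: bottleneck 7, flow now 9.
Augment Plant→Sub3→Sub2→City: bottleneck 6, flow now 15.
Augment Plant→Sub1→Bus4→City: bottleneck 3, flow now 18.
No augmenting path remains; maximum flow = 18.
In the residual graph, reachable from Plant: {Plant, Bus1, Sub1, Bus3, Bus4}.
Min-cut edges: Plant→Sub3 (6), Bus3→City (2), Bus4→City (10); capacity 6 + 2 + 10 = 18.
This cut is saturated, so no flow can exceed 18.

18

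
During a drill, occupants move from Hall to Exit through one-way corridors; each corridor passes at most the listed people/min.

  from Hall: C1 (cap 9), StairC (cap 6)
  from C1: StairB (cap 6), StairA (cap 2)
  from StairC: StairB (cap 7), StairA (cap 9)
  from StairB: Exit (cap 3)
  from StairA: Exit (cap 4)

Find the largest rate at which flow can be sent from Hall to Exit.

Augment Hall→C1→StairB→Exit: bottleneck 3, flow now 3.
Augment Hall→C1→StairA→Exit: bottleneck 2, flow now 5.
Augment Hall→StairC→StairA→Exit: bottleneck 2, flow now 7.
No augmenting path remains; maximum flow = 7.
In the residual graph, reachable from Hall: {Hall, C1, StairC, StairB, StairA}.
Min-cut edges: StairB→Exit (3), StairA→Exit (4); capacity 3 + 4 = 7.
This cut is saturated, so no flow can exceed 7.

7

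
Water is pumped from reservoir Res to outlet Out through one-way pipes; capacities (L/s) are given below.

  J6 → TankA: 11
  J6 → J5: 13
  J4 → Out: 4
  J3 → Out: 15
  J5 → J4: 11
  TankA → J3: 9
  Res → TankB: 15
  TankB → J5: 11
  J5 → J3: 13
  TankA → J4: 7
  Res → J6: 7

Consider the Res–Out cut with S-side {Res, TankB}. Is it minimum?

Given cut capacity: 7 + 11 = 18.
Augment Res→TankB→J5→J4→Out: bottleneck 4, flow now 4.
Augment Res→TankB→J5→J3→Out: bottleneck 7, flow now 11.
Augment Res→J6→J5→J3→Out: bottleneck 6, flow now 17.
Augment Res→J6→TankA→J3→Out: bottleneck 1, flow now 18.
No augmenting path remains; maximum flow = 18.
Cut capacity 18 equals the max flow, so it is a minimum cut.

Yes — it is a minimum cut (capacity 18).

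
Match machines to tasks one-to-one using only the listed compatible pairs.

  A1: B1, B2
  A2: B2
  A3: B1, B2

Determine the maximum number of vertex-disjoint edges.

2

Unit-capacity flow: source→left, listed edges, right→sink; max matching = max flow.
Augmenting path A1→B1 (+1); matched 1.
Augmenting path A2→B2 (+1); matched 2.
No augmenting path remains; maximum matching = 2.
König certificate: {B1, B2} is a vertex cover of size 2 (every listed pair touches it), so no matching can be larger.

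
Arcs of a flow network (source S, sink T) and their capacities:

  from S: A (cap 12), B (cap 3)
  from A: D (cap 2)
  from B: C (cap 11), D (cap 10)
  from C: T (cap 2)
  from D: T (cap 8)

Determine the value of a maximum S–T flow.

Augment S→A→D→T: bottleneck 2, flow now 2.
Augment S→B→C→T: bottleneck 2, flow now 4.
Augment S→B→D→T: bottleneck 1, flow now 5.
No augmenting path remains; maximum flow = 5.
In the residual graph, reachable from S: {S, A}.
Min-cut edges: S→B (3), A→D (2); capacity 3 + 2 = 5.
This cut is saturated, so no flow can exceed 5.

5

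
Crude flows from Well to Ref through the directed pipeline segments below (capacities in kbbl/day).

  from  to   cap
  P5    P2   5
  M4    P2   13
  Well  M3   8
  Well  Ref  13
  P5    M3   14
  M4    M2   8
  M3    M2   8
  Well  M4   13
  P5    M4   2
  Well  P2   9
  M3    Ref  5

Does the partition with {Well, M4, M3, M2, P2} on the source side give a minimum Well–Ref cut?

Yes — it is a minimum cut (capacity 18).

Given cut capacity: 13 + 5 = 18.
Augment Well→Ref: bottleneck 13, flow now 13.
Augment Well→M3→Ref: bottleneck 5, flow now 18.
No augmenting path remains; maximum flow = 18.
Cut capacity 18 equals the max flow, so it is a minimum cut.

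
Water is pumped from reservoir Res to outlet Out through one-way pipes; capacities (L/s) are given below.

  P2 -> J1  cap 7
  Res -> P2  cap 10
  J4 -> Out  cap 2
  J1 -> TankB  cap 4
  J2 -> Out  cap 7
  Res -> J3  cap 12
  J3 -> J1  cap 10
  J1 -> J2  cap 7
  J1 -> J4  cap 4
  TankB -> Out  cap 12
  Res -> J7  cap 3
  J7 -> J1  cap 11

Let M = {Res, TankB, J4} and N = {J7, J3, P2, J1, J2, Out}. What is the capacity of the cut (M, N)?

Edges leaving {Res, TankB, J4}: Res→J7 (3), Res→J3 (12), Res→P2 (10), TankB→Out (12), J4→Out (2).
Cut capacity = 3 + 12 + 10 + 12 + 2 = 39.

39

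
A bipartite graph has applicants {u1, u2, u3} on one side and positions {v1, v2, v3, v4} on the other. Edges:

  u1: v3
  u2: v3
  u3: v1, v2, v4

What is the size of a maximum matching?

Unit-capacity flow: source→left, listed edges, right→sink; max matching = max flow.
Augmenting path u1→v3 (+1); matched 1.
Augmenting path u3→v1 (+1); matched 2.
No augmenting path remains; maximum matching = 2.
König certificate: {u3, v3} is a vertex cover of size 2 (every listed pair touches it), so no matching can be larger.

2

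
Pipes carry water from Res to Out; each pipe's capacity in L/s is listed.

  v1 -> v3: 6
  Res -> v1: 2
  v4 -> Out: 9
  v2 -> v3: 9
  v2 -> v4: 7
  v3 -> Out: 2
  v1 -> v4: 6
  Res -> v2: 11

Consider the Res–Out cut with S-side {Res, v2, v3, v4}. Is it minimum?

No — its capacity is 13, but the minimum cut has capacity 11.

Given cut capacity: 2 + 2 + 9 = 13.
Augment Res→v1→v3→Out: bottleneck 2, flow now 2.
Augment Res→v2→v4→Out: bottleneck 7, flow now 9.
Augment Res→v2→v3→v1→v4→Out: bottleneck 2, flow now 11. (uses reverse residual edge)
No augmenting path remains; maximum flow = 11.
In the residual graph, reachable from Res: {Res, v2, v3}.
Min-cut edges: Res→v1 (2), v2→v4 (7), v3→Out (2); capacity 2 + 7 + 2 = 11.
Cut capacity 13 exceeds the max flow 11, so it is not minimum.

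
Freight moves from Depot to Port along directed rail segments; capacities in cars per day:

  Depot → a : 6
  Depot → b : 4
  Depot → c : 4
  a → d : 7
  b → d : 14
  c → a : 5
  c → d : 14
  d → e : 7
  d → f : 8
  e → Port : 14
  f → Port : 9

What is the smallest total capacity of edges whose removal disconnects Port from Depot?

14

Augment Depot→a→d→e→Port: bottleneck 6, flow now 6.
Augment Depot→b→d→e→Port: bottleneck 1, flow now 7.
Augment Depot→b→d→f→Port: bottleneck 3, flow now 10.
Augment Depot→c→d→f→Port: bottleneck 4, flow now 14.
No augmenting path remains; maximum flow = 14.
By max-flow min-cut, the minimum cut capacity equals the max flow.
In the residual graph, reachable from Depot: {Depot}.
Min-cut edges: Depot→a (6), Depot→b (4), Depot→c (4); capacity 6 + 4 + 4 = 14.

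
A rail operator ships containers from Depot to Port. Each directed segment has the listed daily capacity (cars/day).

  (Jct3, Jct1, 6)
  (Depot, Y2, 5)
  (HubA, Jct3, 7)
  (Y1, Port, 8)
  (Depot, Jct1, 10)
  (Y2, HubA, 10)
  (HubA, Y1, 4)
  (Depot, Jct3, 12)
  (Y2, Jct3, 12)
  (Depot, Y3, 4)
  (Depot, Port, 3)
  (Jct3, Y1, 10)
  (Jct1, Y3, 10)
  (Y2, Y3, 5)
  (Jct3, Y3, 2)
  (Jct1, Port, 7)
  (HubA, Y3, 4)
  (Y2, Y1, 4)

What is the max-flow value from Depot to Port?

18

Augment Depot→Port: bottleneck 3, flow now 3.
Augment Depot→Jct1→Port: bottleneck 7, flow now 10.
Augment Depot→Y2→Y1→Port: bottleneck 4, flow now 14.
Augment Depot→Jct3→Y1→Port: bottleneck 4, flow now 18.
No augmenting path remains; maximum flow = 18.
In the residual graph, reachable from Depot: {Depot, Y2, HubA, Jct3, Jct1, Y1, Y3}.
Min-cut edges: Depot→Port (3), Jct1→Port (7), Y1→Port (8); capacity 3 + 7 + 8 = 18.
This cut is saturated, so no flow can exceed 18.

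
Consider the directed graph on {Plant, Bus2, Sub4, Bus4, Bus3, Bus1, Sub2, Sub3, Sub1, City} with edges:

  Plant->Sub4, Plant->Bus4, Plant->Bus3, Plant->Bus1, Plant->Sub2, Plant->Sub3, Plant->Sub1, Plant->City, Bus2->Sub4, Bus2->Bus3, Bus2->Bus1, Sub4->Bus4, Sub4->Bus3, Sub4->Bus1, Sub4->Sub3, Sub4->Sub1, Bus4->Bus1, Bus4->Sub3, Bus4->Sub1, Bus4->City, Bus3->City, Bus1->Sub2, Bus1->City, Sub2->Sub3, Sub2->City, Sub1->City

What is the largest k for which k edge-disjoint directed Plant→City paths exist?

Assign every edge capacity 1; by Menger, the answer equals the max flow.
Path Plant→City (+1); total 1.
Path Plant→Bus4→City (+1); total 2.
Path Plant→Bus3→City (+1); total 3.
Path Plant→Bus1→City (+1); total 4.
Path Plant→Sub2→City (+1); total 5.
Path Plant→Sub1→City (+1); total 6.
No residual Plant→City path; max flow = 6.
Certifying cut of size 6: {Bus1→City, Bus3→City, Bus4→City, Plant→City, Sub1→City, Sub2→City}.

6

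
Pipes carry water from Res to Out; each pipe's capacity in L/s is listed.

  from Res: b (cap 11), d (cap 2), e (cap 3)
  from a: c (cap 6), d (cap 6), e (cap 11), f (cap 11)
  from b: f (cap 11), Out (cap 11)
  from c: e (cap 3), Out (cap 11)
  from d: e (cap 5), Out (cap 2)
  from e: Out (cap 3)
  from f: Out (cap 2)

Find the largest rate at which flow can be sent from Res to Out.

16

Augment Res→b→Out: bottleneck 11, flow now 11.
Augment Res→d→Out: bottleneck 2, flow now 13.
Augment Res→e→Out: bottleneck 3, flow now 16.
No augmenting path remains; maximum flow = 16.
In the residual graph, reachable from Res: {Res}.
Min-cut edges: Res→b (11), Res→d (2), Res→e (3); capacity 11 + 2 + 3 = 16.
This cut is saturated, so no flow can exceed 16.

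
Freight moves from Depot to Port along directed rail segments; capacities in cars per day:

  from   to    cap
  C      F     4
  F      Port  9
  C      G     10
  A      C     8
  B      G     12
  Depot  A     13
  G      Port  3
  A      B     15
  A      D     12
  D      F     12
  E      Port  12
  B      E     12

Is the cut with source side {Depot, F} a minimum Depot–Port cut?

No — its capacity is 22, but the minimum cut has capacity 13.

Given cut capacity: 13 + 9 = 22.
Augment Depot→A→B→E→Port: bottleneck 12, flow now 12.
Augment Depot→A→B→G→Port: bottleneck 1, flow now 13.
No augmenting path remains; maximum flow = 13.
In the residual graph, reachable from Depot: {Depot}.
Min-cut edges: Depot→A (13); capacity 13 = 13.
Cut capacity 22 exceeds the max flow 13, so it is not minimum.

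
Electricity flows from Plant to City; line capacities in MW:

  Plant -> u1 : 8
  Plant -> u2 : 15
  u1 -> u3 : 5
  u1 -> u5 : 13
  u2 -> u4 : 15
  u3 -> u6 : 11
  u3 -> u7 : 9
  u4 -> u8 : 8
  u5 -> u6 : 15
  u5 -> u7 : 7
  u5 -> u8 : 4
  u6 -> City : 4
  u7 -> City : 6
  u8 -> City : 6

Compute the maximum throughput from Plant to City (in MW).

14

Augment Plant→u1→u3→u6→City: bottleneck 4, flow now 4.
Augment Plant→u1→u3→u7→City: bottleneck 1, flow now 5.
Augment Plant→u1→u5→u7→City: bottleneck 3, flow now 8.
Augment Plant→u2→u4→u8→City: bottleneck 6, flow now 14.
No augmenting path remains; maximum flow = 14.
In the residual graph, reachable from Plant: {Plant, u2, u4, u8}.
Min-cut edges: Plant→u1 (8), u8→City (6); capacity 8 + 6 = 14.
This cut is saturated, so no flow can exceed 14.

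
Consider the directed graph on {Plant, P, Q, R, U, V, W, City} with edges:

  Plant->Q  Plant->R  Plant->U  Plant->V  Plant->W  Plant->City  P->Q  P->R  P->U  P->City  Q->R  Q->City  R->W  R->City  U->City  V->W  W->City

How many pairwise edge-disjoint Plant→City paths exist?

5

Assign every edge capacity 1; by Menger, the answer equals the max flow.
Path Plant→City (+1); total 1.
Path Plant→Q→City (+1); total 2.
Path Plant→R→City (+1); total 3.
Path Plant→U→City (+1); total 4.
Path Plant→W→City (+1); total 5.
No residual Plant→City path; max flow = 5.
Certifying cut of size 5: {Plant→City, Plant→Q, Plant→R, Plant→U, W→City}.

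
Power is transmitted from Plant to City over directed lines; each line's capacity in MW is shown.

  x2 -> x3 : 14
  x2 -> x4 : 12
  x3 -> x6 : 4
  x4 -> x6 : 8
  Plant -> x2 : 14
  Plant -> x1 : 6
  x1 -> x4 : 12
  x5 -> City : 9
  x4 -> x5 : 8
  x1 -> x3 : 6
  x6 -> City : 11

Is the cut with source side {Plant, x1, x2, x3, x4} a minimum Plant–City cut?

Given cut capacity: 4 + 8 + 8 = 20.
Augment Plant→x1→x3→x6→City: bottleneck 4, flow now 4.
Augment Plant→x1→x4→x5→City: bottleneck 2, flow now 6.
Augment Plant→x2→x4→x5→City: bottleneck 6, flow now 12.
Augment Plant→x2→x4→x6→City: bottleneck 6, flow now 18.
Augment Plant→x2→x3→x1→x4→x6→City: bottleneck 1, flow now 19. (uses reverse residual edge)
No augmenting path remains; maximum flow = 19.
In the residual graph, reachable from Plant: {Plant, x1, x2, x3, x4, x6}.
Min-cut edges: x4→x5 (8), x6→City (11); capacity 8 + 11 = 19.
Cut capacity 20 exceeds the max flow 19, so it is not minimum.

No — its capacity is 20, but the minimum cut has capacity 19.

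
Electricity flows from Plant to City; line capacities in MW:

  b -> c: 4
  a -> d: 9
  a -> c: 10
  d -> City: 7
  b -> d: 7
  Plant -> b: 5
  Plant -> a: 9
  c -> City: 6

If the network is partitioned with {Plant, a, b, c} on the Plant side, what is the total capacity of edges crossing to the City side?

Edges leaving {Plant, a, b, c}: a→d (9), b→d (7), c→City (6).
Cut capacity = 9 + 7 + 6 = 22.

22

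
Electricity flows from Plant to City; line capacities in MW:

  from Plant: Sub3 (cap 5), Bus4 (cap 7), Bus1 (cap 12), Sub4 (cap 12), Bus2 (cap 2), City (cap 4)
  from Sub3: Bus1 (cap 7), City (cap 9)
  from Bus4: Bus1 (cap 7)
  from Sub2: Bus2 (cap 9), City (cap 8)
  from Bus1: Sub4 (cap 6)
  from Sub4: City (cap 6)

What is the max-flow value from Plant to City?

15

Augment Plant→City: bottleneck 4, flow now 4.
Augment Plant→Sub3→City: bottleneck 5, flow now 9.
Augment Plant→Sub4→City: bottleneck 6, flow now 15.
No augmenting path remains; maximum flow = 15.
In the residual graph, reachable from Plant: {Plant, Bus4, Bus1, Sub4, Bus2}.
Min-cut edges: Plant→Sub3 (5), Plant→City (4), Sub4→City (6); capacity 5 + 4 + 6 = 15.
This cut is saturated, so no flow can exceed 15.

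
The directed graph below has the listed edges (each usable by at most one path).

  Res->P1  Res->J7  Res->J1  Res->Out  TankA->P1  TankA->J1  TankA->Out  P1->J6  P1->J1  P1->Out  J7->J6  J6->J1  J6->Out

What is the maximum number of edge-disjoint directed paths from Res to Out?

3

Assign every edge capacity 1; by Menger, the answer equals the max flow.
Path Res→Out (+1); total 1.
Path Res→P1→Out (+1); total 2.
Path Res→J7→J6→Out (+1); total 3.
No residual Res→Out path; max flow = 3.
Certifying cut of size 3: {Res→J7, Res→Out, Res→P1}.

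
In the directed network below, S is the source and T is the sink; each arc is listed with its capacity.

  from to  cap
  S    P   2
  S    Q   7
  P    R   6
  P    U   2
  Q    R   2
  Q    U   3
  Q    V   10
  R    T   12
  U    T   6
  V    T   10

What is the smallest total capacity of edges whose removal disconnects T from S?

9

Augment S→P→R→T: bottleneck 2, flow now 2.
Augment S→Q→R→T: bottleneck 2, flow now 4.
Augment S→Q→U→T: bottleneck 3, flow now 7.
Augment S→Q→V→T: bottleneck 2, flow now 9.
No augmenting path remains; maximum flow = 9.
By max-flow min-cut, the minimum cut capacity equals the max flow.
In the residual graph, reachable from S: {S}.
Min-cut edges: S→P (2), S→Q (7); capacity 2 + 7 = 9.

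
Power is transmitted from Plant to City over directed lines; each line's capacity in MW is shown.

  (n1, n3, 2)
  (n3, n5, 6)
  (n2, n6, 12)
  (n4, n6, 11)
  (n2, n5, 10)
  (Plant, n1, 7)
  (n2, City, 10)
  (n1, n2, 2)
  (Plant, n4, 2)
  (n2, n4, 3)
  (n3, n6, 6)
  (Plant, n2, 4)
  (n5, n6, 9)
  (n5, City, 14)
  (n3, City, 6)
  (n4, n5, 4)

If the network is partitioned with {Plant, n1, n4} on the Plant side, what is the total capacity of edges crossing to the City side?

23

Edges leaving {Plant, n1, n4}: Plant→n2 (4), n1→n2 (2), n1→n3 (2), n4→n5 (4), n4→n6 (11).
Cut capacity = 4 + 2 + 2 + 4 + 11 = 23.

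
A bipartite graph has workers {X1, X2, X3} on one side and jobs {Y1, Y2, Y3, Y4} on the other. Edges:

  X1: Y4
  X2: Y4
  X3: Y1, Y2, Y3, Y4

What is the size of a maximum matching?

Unit-capacity flow: source→left, listed edges, right→sink; max matching = max flow.
Augmenting path X1→Y4 (+1); matched 1.
Augmenting path X3→Y1 (+1); matched 2.
No augmenting path remains; maximum matching = 2.
König certificate: {X3, Y4} is a vertex cover of size 2 (every listed pair touches it), so no matching can be larger.

2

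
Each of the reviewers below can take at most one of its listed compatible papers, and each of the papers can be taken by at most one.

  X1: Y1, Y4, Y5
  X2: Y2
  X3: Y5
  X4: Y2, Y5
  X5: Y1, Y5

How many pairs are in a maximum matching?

4

Unit-capacity flow: source→left, listed edges, right→sink; max matching = max flow.
Augmenting path X1→Y1 (+1); matched 1.
Augmenting path X2→Y2 (+1); matched 2.
Augmenting path X3→Y5 (+1); matched 3.
Augmenting path X5→Y1→X1→Y4 (+1); matched 4.
No augmenting path remains; maximum matching = 4.
König certificate: {X1, X5, Y2, Y5} is a vertex cover of size 4 (every listed pair touches it), so no matching can be larger.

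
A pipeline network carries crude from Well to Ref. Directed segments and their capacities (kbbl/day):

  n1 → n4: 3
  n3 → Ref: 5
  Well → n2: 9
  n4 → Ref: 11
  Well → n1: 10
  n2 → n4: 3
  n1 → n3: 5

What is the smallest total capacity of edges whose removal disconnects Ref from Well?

Augment Well→n1→n3→Ref: bottleneck 5, flow now 5.
Augment Well→n1→n4→Ref: bottleneck 3, flow now 8.
Augment Well→n2→n4→Ref: bottleneck 3, flow now 11.
No augmenting path remains; maximum flow = 11.
By max-flow min-cut, the minimum cut capacity equals the max flow.
In the residual graph, reachable from Well: {Well, n1, n2}.
Min-cut edges: n1→n3 (5), n1→n4 (3), n2→n4 (3); capacity 5 + 3 + 3 = 11.

11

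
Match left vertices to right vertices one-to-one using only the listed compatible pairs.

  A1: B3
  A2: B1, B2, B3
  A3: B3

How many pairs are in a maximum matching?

2

Unit-capacity flow: source→left, listed edges, right→sink; max matching = max flow.
Augmenting path A1→B3 (+1); matched 1.
Augmenting path A2→B1 (+1); matched 2.
No augmenting path remains; maximum matching = 2.
König certificate: {A2, B3} is a vertex cover of size 2 (every listed pair touches it), so no matching can be larger.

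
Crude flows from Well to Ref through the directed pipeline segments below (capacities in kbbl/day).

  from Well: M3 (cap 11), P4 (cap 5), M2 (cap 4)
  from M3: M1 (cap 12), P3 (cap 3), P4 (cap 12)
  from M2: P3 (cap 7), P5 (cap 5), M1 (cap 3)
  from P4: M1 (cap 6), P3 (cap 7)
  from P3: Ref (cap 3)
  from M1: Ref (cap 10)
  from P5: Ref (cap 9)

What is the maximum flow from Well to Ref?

Augment Well→M3→P3→Ref: bottleneck 3, flow now 3.
Augment Well→M3→M1→Ref: bottleneck 8, flow now 11.
Augment Well→M2→M1→Ref: bottleneck 2, flow now 13.
Augment Well→M2→P5→Ref: bottleneck 2, flow now 15.
Augment Well→P4→M1→M2→P5→Ref: bottleneck 2, flow now 17. (uses reverse residual edge)
No augmenting path remains; maximum flow = 17.
In the residual graph, reachable from Well: {Well, M3, P4, P3, M1}.
Min-cut edges: Well→M2 (4), P3→Ref (3), M1→Ref (10); capacity 4 + 3 + 10 = 17.
This cut is saturated, so no flow can exceed 17.

17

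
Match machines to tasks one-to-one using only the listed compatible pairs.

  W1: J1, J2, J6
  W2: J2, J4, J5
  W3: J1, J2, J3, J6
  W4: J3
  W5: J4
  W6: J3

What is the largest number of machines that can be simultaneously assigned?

5

Unit-capacity flow: source→left, listed edges, right→sink; max matching = max flow.
Augmenting path W1→J1 (+1); matched 1.
Augmenting path W2→J2 (+1); matched 2.
Augmenting path W3→J3 (+1); matched 3.
Augmenting path W5→J4 (+1); matched 4.
Augmenting path W4→J3→W3→J6 (+1); matched 5.
No augmenting path remains; maximum matching = 5.
König certificate: {W1, W2, W3, W5, J3} is a vertex cover of size 5 (every listed pair touches it), so no matching can be larger.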